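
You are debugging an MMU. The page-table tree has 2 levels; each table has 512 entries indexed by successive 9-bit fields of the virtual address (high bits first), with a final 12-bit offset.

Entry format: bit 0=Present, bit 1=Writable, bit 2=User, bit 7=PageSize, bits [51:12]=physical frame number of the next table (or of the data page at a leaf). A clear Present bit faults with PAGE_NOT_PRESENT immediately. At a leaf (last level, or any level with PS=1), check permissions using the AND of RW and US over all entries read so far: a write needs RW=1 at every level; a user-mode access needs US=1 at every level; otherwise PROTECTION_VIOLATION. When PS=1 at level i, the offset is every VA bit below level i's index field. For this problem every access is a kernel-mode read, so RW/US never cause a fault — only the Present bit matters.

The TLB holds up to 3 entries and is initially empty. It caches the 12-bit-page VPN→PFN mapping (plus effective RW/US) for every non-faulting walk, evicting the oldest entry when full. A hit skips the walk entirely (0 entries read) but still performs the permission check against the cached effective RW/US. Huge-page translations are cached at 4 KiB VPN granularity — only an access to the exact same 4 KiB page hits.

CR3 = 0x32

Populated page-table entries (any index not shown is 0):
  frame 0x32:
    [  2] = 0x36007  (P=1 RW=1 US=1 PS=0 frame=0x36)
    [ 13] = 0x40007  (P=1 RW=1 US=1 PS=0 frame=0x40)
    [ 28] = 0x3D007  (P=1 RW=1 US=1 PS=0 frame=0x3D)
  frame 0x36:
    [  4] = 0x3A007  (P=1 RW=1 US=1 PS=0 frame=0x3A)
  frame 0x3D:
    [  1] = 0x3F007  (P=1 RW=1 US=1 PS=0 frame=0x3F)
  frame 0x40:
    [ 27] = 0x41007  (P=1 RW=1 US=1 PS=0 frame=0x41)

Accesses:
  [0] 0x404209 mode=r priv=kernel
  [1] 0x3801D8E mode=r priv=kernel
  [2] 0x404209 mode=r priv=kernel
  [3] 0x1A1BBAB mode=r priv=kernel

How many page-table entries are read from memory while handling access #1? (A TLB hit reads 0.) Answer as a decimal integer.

Walk each access:
#0 VA=0x404209 (r,kernel):
  lvl0: tbl 0x32, slot 2 ⇒ 0x36007 (P1/RW1/US1/PS0)
  lvl1: tbl 0x36, slot 4 ⇒ 0x3A007 (P1/RW1/US1/PS0)
  ✓ 0x3A209  — 2 lookups
#1 VA=0x3801D8E (r,kernel):
  lvl0: tbl 0x32, slot 28 ⇒ 0x3D007 (P1/RW1/US1/PS0)
  lvl1: tbl 0x3D, slot 1 ⇒ 0x3F007 (P1/RW1/US1/PS0)
  ✓ 0x3FD8E  — 2 lookups
#2 VA=0x404209 (r,kernel):
  TLB hit vpn=0x404 → PA=0x3A209
#3 VA=0x1A1BBAB (r,kernel):
  lvl0: tbl 0x32, slot 13 ⇒ 0x40007 (P1/RW1/US1/PS0)
  lvl1: tbl 0x40, slot 27 ⇒ 0x41007 (P1/RW1/US1/PS0)
  ✓ 0x41BAB  — 2 lookups

Entries read for #1: 2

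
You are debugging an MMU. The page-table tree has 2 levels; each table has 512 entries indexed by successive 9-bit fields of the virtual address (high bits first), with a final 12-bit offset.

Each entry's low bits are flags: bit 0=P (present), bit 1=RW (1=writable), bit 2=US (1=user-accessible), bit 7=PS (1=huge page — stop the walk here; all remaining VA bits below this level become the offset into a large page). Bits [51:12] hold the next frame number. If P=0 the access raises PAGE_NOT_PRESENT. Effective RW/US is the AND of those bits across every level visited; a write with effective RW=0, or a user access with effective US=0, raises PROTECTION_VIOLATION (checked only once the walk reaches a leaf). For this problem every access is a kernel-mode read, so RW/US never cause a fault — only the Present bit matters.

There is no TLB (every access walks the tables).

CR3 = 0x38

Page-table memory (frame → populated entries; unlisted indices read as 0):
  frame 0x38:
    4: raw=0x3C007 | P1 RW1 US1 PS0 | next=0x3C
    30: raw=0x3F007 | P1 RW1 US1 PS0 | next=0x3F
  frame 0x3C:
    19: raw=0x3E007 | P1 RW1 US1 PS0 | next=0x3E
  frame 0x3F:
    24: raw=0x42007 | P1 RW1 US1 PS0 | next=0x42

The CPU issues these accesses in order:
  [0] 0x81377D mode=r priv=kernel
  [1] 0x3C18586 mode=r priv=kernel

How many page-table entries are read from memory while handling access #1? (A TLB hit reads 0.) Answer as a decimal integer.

Walk each access:
#0 VA=0x81377D (r,kernel):
  L0 @0x38[4] → 0x3C007  P=1,RW=1,US=1,PS=0
  L1 @0x3C[19] → 0x3E007  P=1,RW=1,US=1,PS=0
  ✓ 0x3E77D  — 2 lookups
#1 VA=0x3C18586 (r,kernel):
  L0 @0x38[30] → 0x3F007  P=1,RW=1,US=1,PS=0
  L1 @0x3F[24] → 0x42007  P=1,RW=1,US=1,PS=0
  ✓ 0x42586  — 2 lookups

Entries read for #1: 2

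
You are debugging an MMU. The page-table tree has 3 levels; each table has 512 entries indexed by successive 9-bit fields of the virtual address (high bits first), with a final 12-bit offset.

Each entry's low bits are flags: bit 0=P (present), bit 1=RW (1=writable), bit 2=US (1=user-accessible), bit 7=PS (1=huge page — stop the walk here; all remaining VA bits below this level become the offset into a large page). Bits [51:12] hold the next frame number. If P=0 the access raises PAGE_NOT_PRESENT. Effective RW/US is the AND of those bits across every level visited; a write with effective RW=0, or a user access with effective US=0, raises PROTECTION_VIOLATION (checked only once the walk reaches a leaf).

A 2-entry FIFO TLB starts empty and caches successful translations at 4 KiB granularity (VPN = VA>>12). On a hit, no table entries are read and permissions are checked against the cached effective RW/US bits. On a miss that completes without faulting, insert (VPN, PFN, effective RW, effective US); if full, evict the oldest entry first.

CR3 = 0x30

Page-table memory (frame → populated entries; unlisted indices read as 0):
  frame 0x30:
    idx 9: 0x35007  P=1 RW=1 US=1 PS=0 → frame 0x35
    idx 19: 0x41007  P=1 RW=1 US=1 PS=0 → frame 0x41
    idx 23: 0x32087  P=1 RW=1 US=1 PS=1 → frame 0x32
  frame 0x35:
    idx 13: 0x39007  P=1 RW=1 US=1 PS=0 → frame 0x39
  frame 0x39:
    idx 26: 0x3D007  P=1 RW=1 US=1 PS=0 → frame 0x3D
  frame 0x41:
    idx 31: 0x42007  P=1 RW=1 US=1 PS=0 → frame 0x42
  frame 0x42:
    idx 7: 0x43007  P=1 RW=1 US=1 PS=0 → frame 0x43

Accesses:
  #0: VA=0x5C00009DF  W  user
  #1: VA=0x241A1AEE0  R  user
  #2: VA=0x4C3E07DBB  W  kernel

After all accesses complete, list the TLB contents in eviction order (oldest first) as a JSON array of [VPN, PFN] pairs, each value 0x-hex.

Trace:
#0 VA=0x5C00009DF (w,user):
  lvl0: tbl 0x30, slot 23 ⇒ 0x32087 (P1/RW1/US1/PS1)
  → PA=0x329DF (huge @L0)  (1 entries read)
#1 VA=0x241A1AEE0 (r,user):
  lvl0: tbl 0x30, slot 9 ⇒ 0x35007 (P1/RW1/US1/PS0)
  lvl1: tbl 0x35, slot 13 ⇒ 0x39007 (P1/RW1/US1/PS0)
  lvl2: tbl 0x39, slot 26 ⇒ 0x3D007 (P1/RW1/US1/PS0)
  → PA=0x3DEE0  (3 entries read)
#2 VA=0x4C3E07DBB (w,kernel):
  lvl0: tbl 0x30, slot 19 ⇒ 0x41007 (P1/RW1/US1/PS0)
  lvl1: tbl 0x41, slot 31 ⇒ 0x42007 (P1/RW1/US1/PS0)
  lvl2: tbl 0x42, slot 7 ⇒ 0x43007 (P1/RW1/US1/PS0)
  → PA=0x43DBB  (3 entries read)

TLB: [["0x241A1A", "0x3D"], ["0x4C3E07", "0x43"]]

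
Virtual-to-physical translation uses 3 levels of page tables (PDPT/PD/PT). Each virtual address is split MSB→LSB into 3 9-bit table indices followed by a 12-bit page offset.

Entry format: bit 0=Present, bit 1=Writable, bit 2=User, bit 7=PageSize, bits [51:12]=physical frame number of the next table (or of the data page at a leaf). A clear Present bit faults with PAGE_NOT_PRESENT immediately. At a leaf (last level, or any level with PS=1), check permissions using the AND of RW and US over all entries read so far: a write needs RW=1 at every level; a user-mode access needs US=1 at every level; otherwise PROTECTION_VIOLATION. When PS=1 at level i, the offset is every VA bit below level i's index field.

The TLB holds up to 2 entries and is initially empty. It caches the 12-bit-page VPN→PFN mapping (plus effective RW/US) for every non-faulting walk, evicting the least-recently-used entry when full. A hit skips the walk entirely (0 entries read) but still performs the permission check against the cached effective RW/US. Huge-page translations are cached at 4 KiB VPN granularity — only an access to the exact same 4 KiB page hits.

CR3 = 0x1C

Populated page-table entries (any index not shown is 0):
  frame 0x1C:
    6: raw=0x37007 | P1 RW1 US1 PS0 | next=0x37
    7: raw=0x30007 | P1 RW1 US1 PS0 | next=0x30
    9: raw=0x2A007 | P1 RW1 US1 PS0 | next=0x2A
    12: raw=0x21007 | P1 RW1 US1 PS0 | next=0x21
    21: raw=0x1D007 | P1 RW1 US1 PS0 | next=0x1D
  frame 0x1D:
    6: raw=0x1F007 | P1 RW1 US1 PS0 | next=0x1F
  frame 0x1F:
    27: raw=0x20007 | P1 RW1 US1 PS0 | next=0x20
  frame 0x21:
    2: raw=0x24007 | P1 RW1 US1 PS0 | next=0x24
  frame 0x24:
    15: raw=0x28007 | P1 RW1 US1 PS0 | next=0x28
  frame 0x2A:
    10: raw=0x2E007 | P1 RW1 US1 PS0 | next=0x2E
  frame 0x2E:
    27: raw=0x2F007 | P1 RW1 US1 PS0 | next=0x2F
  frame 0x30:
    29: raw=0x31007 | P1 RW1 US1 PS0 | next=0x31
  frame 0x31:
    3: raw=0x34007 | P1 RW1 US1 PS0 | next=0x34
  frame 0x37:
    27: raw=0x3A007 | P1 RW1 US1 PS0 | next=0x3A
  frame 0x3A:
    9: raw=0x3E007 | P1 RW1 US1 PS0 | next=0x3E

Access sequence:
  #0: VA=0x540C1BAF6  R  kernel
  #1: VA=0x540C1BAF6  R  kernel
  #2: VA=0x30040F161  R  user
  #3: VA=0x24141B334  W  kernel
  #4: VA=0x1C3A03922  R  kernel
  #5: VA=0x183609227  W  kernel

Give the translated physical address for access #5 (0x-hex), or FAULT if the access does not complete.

Per-access translation:
#0 VA=0x540C1BAF6 (r,kernel):
  L0: frame=0x1C idx=21 entry=0x1D007 [P=1 RW=1 US=1 PS=0]
  L1: frame=0x1D idx=6 entry=0x1F007 [P=1 RW=1 US=1 PS=0]
  L2: frame=0x1F idx=27 entry=0x20007 [P=1 RW=1 US=1 PS=0]
  ✓ 0x20AF6  — 3 lookups
#1 VA=0x540C1BAF6 (r,kernel):
  TLB hit vpn=0x540C1B → PA=0x20AF6
#2 VA=0x30040F161 (r,user):
  L0: frame=0x1C idx=12 entry=0x21007 [P=1 RW=1 US=1 PS=0]
  L1: frame=0x21 idx=2 entry=0x24007 [P=1 RW=1 US=1 PS=0]
  L2: frame=0x24 idx=15 entry=0x28007 [P=1 RW=1 US=1 PS=0]
  ✓ 0x28161  — 3 lookups
#3 VA=0x24141B334 (w,kernel):
  L0: frame=0x1C idx=9 entry=0x2A007 [P=1 RW=1 US=1 PS=0]
  L1: frame=0x2A idx=10 entry=0x2E007 [P=1 RW=1 US=1 PS=0]
  L2: frame=0x2E idx=27 entry=0x2F007 [P=1 RW=1 US=1 PS=0]
  ✓ 0x2F334  — 3 lookups
#4 VA=0x1C3A03922 (r,kernel):
  L0: frame=0x1C idx=7 entry=0x30007 [P=1 RW=1 US=1 PS=0]
  L1: frame=0x30 idx=29 entry=0x31007 [P=1 RW=1 US=1 PS=0]
  L2: frame=0x31 idx=3 entry=0x34007 [P=1 RW=1 US=1 PS=0]
  ✓ 0x34922  — 3 lookups
#5 VA=0x183609227 (w,kernel):
  L0: frame=0x1C idx=6 entry=0x37007 [P=1 RW=1 US=1 PS=0]
  L1: frame=0x37 idx=27 entry=0x3A007 [P=1 RW=1 US=1 PS=0]
  L2: frame=0x3A idx=9 entry=0x3E007 [P=1 RW=1 US=1 PS=0]
  ✓ 0x3E227  — 3 lookups

Access #5 PA: 0x3E227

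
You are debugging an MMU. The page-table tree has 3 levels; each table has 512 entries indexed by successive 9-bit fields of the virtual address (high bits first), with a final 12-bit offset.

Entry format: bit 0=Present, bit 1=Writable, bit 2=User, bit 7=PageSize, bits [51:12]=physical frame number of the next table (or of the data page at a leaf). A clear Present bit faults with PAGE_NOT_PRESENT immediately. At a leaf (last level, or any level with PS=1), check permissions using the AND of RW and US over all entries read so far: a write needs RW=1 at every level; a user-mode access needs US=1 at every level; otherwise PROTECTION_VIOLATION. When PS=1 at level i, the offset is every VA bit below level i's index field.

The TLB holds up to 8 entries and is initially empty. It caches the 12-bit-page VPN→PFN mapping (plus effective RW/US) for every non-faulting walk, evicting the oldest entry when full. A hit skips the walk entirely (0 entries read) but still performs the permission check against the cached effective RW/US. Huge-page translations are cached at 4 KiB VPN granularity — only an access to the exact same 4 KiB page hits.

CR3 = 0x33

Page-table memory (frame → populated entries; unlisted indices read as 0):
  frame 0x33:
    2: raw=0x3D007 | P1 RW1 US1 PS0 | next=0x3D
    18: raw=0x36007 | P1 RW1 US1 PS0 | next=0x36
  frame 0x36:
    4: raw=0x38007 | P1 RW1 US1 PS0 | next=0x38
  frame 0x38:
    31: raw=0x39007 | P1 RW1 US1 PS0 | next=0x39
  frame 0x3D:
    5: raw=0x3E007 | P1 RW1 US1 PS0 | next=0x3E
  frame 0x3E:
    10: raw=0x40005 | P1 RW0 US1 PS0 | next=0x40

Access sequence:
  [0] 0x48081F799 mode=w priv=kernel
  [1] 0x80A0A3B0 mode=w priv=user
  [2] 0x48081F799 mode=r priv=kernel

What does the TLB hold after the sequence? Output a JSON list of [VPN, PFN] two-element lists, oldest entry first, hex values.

Per-access translation:
#0 VA=0x48081F799 (w,kernel):
  [0] read 0x33 idx=18: raw=0x36007 flags P=1 W=1 U=1 S=0
  [1] read 0x36 idx=4: raw=0x38007 flags P=1 W=1 U=1 S=0
  [2] read 0x38 idx=31: raw=0x39007 flags P=1 W=1 U=1 S=0
  → PA=0x39799  (3 entries read)
#1 VA=0x80A0A3B0 (w,user):
  [0] read 0x33 idx=2: raw=0x3D007 flags P=1 W=1 U=1 S=0
  [1] read 0x3D idx=5: raw=0x3E007 flags P=1 W=1 U=1 S=0
  [2] read 0x3E idx=10: raw=0x40005 flags P=1 W=0 U=1 S=0
  ✗ PROTECTION_VIOLATION  [3 reads]
#2 VA=0x48081F799 (r,kernel):
  TLB hit vpn=0x48081F → PA=0x39799

TLB: [["0x48081F", "0x39"]]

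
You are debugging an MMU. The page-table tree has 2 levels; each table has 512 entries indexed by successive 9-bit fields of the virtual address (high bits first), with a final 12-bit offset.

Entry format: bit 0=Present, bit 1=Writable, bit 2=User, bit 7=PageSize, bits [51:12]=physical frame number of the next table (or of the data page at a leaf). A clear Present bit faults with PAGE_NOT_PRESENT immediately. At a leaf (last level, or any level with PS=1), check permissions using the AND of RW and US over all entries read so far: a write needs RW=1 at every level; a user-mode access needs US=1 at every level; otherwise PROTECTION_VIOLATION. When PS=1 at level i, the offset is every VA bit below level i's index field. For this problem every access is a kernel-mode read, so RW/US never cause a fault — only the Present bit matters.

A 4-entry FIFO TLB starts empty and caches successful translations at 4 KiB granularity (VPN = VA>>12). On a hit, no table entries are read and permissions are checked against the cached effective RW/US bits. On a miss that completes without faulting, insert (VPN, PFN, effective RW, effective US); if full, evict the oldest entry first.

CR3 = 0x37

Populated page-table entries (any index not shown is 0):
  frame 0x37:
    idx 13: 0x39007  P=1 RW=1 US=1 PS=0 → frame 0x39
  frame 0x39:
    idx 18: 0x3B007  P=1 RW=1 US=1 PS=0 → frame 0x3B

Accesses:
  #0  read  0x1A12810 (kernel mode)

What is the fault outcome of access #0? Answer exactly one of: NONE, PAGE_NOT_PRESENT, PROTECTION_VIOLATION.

Per-access translation:
#0 VA=0x1A12810 (r,kernel):
  lvl0: tbl 0x37, slot 13 ⇒ 0x39007 (P1/RW1/US1/PS0)
  lvl1: tbl 0x39, slot 18 ⇒ 0x3B007 (P1/RW1/US1/PS0)
  ✓ 0x3B810  — 2 lookups

Access #0 fault: NONE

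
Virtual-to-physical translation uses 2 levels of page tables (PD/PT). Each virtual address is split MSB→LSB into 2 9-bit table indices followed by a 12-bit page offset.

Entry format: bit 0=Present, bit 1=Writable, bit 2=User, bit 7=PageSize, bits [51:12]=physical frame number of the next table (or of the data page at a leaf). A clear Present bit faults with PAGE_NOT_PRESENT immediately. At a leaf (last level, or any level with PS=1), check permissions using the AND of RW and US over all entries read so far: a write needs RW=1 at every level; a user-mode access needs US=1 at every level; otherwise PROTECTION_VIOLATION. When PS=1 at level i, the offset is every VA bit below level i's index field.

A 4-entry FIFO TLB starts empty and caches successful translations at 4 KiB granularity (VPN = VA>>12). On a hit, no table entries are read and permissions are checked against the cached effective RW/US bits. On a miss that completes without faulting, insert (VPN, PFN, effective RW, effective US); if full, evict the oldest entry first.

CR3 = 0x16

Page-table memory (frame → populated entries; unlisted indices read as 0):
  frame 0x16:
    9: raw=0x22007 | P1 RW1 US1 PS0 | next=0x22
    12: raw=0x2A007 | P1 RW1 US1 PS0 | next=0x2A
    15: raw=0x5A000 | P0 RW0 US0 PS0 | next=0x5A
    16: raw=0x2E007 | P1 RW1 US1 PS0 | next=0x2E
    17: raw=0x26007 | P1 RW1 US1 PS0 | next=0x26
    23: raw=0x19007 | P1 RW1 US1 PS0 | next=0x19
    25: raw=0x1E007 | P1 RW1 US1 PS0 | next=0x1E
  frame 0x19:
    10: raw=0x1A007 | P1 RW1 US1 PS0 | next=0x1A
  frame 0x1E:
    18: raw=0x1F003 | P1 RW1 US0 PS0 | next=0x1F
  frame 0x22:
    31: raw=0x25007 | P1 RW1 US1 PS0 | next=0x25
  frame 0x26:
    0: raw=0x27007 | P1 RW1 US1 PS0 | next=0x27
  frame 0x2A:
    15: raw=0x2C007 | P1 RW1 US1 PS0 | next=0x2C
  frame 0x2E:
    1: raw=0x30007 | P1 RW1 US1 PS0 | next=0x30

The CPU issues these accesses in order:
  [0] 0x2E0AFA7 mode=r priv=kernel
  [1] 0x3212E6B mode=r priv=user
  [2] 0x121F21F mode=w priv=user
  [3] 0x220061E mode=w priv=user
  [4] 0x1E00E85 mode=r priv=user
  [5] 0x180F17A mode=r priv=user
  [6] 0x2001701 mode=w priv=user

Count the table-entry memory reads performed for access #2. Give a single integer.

Walk each access:
#0 VA=0x2E0AFA7 (r,kernel):
  lvl0: tbl 0x16, slot 23 ⇒ 0x19007 (P1/RW1/US1/PS0)
  lvl1: tbl 0x19, slot 10 ⇒ 0x1A007 (P1/RW1/US1/PS0)
  ⇒ phys 0x1AFA7  [2 reads]
#1 VA=0x3212E6B (r,user):
  lvl0: tbl 0x16, slot 25 ⇒ 0x1E007 (P1/RW1/US1/PS0)
  lvl1: tbl 0x1E, slot 18 ⇒ 0x1F003 (P1/RW1/US0/PS0)
  ✗ PROTECTION_VIOLATION  [2 reads]
#2 VA=0x121F21F (w,user):
  lvl0: tbl 0x16, slot 9 ⇒ 0x22007 (P1/RW1/US1/PS0)
  lvl1: tbl 0x22, slot 31 ⇒ 0x25007 (P1/RW1/US1/PS0)
  ⇒ phys 0x2521F  [2 reads]
#3 VA=0x220061E (w,user):
  lvl0: tbl 0x16, slot 17 ⇒ 0x26007 (P1/RW1/US1/PS0)
  lvl1: tbl 0x26, slot 0 ⇒ 0x27007 (P1/RW1/US1/PS0)
  ⇒ phys 0x2761E  [2 reads]
#4 VA=0x1E00E85 (r,user):
  lvl0: tbl 0x16, slot 15 ⇒ 0x5A000 (P0/RW0/US0/PS0)
  ✗ PAGE_NOT_PRESENT  [1 reads]
#5 VA=0x180F17A (r,user):
  lvl0: tbl 0x16, slot 12 ⇒ 0x2A007 (P1/RW1/US1/PS0)
  lvl1: tbl 0x2A, slot 15 ⇒ 0x2C007 (P1/RW1/US1/PS0)
  ⇒ phys 0x2C17A  [2 reads]
#6 VA=0x2001701 (w,user):
  lvl0: tbl 0x16, slot 16 ⇒ 0x2E007 (P1/RW1/US1/PS0)
  lvl1: tbl 0x2E, slot 1 ⇒ 0x30007 (P1/RW1/US1/PS0)
  ⇒ phys 0x30701  [2 reads]

Entries read for #2: 2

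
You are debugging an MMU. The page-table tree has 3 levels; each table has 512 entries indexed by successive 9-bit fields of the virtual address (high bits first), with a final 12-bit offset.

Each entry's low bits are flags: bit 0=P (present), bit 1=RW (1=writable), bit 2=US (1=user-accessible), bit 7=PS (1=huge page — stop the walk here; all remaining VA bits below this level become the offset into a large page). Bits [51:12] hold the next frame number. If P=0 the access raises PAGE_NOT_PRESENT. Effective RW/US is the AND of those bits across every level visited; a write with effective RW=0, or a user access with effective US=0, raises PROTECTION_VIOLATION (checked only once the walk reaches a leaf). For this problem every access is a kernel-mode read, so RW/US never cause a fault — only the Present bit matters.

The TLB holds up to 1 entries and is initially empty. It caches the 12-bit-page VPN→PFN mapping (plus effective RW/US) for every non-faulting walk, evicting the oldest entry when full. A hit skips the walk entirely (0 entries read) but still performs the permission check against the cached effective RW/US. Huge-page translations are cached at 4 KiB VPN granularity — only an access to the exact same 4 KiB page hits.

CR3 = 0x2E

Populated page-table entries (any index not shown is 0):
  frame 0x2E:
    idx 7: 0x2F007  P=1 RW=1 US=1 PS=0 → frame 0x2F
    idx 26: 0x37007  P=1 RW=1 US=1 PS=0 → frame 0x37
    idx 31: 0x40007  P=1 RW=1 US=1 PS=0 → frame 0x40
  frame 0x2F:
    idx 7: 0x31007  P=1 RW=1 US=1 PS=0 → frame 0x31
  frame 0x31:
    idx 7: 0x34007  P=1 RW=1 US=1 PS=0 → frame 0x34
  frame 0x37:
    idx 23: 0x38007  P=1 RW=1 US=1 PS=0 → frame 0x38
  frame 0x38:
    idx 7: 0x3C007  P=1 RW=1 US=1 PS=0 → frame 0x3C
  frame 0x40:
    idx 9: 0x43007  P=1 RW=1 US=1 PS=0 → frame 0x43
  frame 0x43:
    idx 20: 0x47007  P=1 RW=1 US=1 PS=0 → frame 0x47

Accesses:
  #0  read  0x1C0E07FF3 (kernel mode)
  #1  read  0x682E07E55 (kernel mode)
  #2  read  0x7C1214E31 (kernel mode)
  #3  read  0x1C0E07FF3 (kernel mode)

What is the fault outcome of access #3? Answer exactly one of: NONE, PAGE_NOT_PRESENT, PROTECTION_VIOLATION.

Walk each access:
#0 VA=0x1C0E07FF3 (r,kernel):
  lvl0: tbl 0x2E, slot 7 ⇒ 0x2F007 (P1/RW1/US1/PS0)
  lvl1: tbl 0x2F, slot 7 ⇒ 0x31007 (P1/RW1/US1/PS0)
  lvl2: tbl 0x31, slot 7 ⇒ 0x34007 (P1/RW1/US1/PS0)
  ✓ 0x34FF3  — 3 lookups
#1 VA=0x682E07E55 (r,kernel):
  lvl0: tbl 0x2E, slot 26 ⇒ 0x37007 (P1/RW1/US1/PS0)
  lvl1: tbl 0x37, slot 23 ⇒ 0x38007 (P1/RW1/US1/PS0)
  lvl2: tbl 0x38, slot 7 ⇒ 0x3C007 (P1/RW1/US1/PS0)
  ✓ 0x3CE55  — 3 lookups
#2 VA=0x7C1214E31 (r,kernel):
  lvl0: tbl 0x2E, slot 31 ⇒ 0x40007 (P1/RW1/US1/PS0)
  lvl1: tbl 0x40, slot 9 ⇒ 0x43007 (P1/RW1/US1/PS0)
  lvl2: tbl 0x43, slot 20 ⇒ 0x47007 (P1/RW1/US1/PS0)
  ✓ 0x47E31  — 3 lookups
#3 VA=0x1C0E07FF3 (r,kernel):
  lvl0: tbl 0x2E, slot 7 ⇒ 0x2F007 (P1/RW1/US1/PS0)
  lvl1: tbl 0x2F, slot 7 ⇒ 0x31007 (P1/RW1/US1/PS0)
  lvl2: tbl 0x31, slot 7 ⇒ 0x34007 (P1/RW1/US1/PS0)
  ✓ 0x34FF3  — 3 lookups

Access #3 fault: NONE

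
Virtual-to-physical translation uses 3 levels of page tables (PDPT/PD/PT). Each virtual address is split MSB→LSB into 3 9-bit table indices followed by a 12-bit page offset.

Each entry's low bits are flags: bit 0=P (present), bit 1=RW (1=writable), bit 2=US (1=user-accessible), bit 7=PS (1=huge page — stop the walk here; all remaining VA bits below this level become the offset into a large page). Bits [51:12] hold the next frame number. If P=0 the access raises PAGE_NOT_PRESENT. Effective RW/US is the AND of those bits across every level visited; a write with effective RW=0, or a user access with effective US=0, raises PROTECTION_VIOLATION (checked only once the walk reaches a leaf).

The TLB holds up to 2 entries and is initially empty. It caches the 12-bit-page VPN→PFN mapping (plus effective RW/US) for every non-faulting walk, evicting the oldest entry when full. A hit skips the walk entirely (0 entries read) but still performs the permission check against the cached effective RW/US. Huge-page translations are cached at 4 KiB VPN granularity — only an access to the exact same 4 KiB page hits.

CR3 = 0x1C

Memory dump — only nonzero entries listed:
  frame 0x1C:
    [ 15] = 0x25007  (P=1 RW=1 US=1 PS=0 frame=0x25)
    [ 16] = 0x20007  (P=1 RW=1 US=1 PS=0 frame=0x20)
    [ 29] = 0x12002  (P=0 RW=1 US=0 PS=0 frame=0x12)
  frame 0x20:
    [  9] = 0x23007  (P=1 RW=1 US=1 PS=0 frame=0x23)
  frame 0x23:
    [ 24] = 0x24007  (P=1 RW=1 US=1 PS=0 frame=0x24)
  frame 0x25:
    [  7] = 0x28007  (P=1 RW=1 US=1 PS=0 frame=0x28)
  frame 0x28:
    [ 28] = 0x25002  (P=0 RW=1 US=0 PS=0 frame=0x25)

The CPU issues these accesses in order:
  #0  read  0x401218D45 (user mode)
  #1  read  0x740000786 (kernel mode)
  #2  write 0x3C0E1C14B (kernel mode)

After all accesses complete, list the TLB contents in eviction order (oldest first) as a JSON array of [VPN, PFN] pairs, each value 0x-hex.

Per-access translation:
#0 VA=0x401218D45 (r,user):
  L0: frame=0x1C idx=16 entry=0x20007 [P=1 RW=1 US=1 PS=0]
  L1: frame=0x20 idx=9 entry=0x23007 [P=1 RW=1 US=1 PS=0]
  L2: frame=0x23 idx=24 entry=0x24007 [P=1 RW=1 US=1 PS=0]
  ✓ 0x24D45  — 3 lookups
#1 VA=0x740000786 (r,kernel):
  L0: frame=0x1C idx=29 entry=0x12002 [P=0 RW=1 US=0 PS=0]
  ✗ PAGE_NOT_PRESENT  [1 reads]
#2 VA=0x3C0E1C14B (w,kernel):
  L0: frame=0x1C idx=15 entry=0x25007 [P=1 RW=1 US=1 PS=0]
  L1: frame=0x25 idx=7 entry=0x28007 [P=1 RW=1 US=1 PS=0]
  L2: frame=0x28 idx=28 entry=0x25002 [P=0 RW=1 US=0 PS=0]
  ✗ PAGE_NOT_PRESENT  [3 reads]

TLB: [["0x401218", "0x24"]]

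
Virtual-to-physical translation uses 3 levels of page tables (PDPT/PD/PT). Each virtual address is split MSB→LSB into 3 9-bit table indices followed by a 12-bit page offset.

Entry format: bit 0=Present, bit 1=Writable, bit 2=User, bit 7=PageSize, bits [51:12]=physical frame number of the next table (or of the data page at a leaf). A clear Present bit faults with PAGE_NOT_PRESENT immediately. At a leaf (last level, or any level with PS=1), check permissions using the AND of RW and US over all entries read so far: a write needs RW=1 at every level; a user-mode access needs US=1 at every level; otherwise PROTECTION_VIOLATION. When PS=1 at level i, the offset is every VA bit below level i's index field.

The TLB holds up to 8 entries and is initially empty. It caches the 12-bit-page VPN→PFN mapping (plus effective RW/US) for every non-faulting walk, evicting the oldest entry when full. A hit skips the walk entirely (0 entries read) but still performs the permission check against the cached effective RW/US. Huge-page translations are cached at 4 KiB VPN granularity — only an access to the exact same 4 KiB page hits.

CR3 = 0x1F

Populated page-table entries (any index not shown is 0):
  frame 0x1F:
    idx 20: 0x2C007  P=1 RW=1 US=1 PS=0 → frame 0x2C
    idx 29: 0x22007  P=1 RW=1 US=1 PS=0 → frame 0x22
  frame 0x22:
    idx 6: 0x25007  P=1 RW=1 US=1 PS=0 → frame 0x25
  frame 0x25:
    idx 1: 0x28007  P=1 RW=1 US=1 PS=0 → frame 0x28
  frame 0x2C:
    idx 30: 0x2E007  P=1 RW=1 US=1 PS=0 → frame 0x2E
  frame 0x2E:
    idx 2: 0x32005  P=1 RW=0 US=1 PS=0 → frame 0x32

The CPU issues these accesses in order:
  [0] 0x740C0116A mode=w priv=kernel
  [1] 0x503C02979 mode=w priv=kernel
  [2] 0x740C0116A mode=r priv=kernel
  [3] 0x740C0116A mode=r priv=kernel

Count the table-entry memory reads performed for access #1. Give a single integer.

Trace:
#0 VA=0x740C0116A (w,kernel):
  L0 @0x1F[29] → 0x22007  P=1,RW=1,US=1,PS=0
  L1 @0x22[6] → 0x25007  P=1,RW=1,US=1,PS=0
  L2 @0x25[1] → 0x28007  P=1,RW=1,US=1,PS=0
  ✓ 0x2816A  — 3 lookups
#1 VA=0x503C02979 (w,kernel):
  L0 @0x1F[20] → 0x2C007  P=1,RW=1,US=1,PS=0
  L1 @0x2C[30] → 0x2E007  P=1,RW=1,US=1,PS=0
  L2 @0x2E[2] → 0x32005  P=1,RW=0,US=1,PS=0
  ✗ PROTECTION_VIOLATION  [3 reads]
#2 VA=0x740C0116A (r,kernel):
  TLB hit vpn=0x740C01 → PA=0x2816A
#3 VA=0x740C0116A (r,kernel):
  TLB hit vpn=0x740C01 → PA=0x2816A

Entries read for #1: 3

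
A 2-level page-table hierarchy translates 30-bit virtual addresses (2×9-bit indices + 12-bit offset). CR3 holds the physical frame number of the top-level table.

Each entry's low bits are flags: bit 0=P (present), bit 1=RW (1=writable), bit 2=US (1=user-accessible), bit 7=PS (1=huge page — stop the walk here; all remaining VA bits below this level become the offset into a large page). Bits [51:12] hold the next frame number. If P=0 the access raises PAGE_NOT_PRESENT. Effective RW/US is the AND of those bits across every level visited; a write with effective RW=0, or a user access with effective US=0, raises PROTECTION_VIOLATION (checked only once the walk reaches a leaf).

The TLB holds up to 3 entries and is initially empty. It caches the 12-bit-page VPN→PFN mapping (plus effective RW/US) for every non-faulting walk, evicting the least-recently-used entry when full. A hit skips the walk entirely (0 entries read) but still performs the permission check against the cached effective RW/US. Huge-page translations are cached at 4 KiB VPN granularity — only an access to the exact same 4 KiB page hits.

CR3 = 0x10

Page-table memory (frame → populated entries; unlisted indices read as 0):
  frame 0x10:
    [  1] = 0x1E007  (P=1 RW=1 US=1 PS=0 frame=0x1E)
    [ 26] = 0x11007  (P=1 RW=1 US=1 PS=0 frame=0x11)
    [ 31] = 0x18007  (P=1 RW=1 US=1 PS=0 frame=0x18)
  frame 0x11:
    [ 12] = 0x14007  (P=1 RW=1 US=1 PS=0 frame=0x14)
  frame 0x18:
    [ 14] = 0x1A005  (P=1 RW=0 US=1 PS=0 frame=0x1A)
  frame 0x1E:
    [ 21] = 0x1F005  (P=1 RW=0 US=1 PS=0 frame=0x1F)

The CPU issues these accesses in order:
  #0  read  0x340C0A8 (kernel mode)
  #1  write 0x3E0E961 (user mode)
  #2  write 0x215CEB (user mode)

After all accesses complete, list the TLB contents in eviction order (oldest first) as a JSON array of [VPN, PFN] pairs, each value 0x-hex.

Per-access translation:
#0 VA=0x340C0A8 (r,kernel):
  L0: frame=0x10 idx=26 entry=0x11007 [P=1 RW=1 US=1 PS=0]
  L1: frame=0x11 idx=12 entry=0x14007 [P=1 RW=1 US=1 PS=0]
  → PA=0x140A8  (2 entries read)
#1 VA=0x3E0E961 (w,user):
  L0: frame=0x10 idx=31 entry=0x18007 [P=1 RW=1 US=1 PS=0]
  L1: frame=0x18 idx=14 entry=0x1A005 [P=1 RW=0 US=1 PS=0]
  ✗ PROTECTION_VIOLATION  [2 reads]
#2 VA=0x215CEB (w,user):
  L0: frame=0x10 idx=1 entry=0x1E007 [P=1 RW=1 US=1 PS=0]
  L1: frame=0x1E idx=21 entry=0x1F005 [P=1 RW=0 US=1 PS=0]
  ✗ PROTECTION_VIOLATION  [2 reads]

TLB: [["0x340C", "0x14"]]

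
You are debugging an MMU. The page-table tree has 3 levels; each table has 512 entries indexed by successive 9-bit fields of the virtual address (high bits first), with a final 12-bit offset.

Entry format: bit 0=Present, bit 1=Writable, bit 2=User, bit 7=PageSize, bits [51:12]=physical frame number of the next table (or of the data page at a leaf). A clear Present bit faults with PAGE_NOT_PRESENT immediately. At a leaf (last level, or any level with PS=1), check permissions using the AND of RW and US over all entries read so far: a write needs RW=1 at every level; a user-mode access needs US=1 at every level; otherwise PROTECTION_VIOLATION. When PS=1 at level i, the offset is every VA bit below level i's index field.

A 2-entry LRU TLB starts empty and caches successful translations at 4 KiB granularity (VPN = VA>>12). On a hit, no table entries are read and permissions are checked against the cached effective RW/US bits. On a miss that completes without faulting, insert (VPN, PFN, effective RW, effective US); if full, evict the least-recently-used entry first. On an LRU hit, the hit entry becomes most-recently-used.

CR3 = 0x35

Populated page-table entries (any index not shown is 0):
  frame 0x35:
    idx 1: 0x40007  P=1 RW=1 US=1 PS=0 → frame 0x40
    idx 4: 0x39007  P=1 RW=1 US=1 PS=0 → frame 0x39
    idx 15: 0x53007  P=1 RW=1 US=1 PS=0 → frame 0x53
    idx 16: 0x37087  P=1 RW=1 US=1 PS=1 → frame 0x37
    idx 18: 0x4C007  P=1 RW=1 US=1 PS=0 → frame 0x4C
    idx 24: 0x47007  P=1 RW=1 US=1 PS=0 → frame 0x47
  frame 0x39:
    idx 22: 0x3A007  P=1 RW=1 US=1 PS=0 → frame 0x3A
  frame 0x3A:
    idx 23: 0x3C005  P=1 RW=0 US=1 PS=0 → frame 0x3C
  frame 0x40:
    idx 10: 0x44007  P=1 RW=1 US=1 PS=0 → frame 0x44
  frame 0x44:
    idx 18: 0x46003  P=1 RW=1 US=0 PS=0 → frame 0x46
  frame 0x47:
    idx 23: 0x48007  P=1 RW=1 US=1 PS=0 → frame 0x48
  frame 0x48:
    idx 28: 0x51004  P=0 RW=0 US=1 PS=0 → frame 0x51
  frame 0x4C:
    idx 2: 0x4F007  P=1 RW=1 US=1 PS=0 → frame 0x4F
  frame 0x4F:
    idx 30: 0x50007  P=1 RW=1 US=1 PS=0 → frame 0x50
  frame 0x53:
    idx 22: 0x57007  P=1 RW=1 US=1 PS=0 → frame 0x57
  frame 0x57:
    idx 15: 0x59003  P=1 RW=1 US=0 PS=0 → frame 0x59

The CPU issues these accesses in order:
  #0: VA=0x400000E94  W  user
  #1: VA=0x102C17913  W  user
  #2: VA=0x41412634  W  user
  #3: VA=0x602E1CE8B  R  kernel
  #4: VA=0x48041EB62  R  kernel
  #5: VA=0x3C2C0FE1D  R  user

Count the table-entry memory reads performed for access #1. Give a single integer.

Per-access translation:
#0 VA=0x400000E94 (w,user):
  [0] read 0x35 idx=16: raw=0x37087 flags P=1 W=1 U=1 S=1
  ⇒ phys 0x37E94 (huge @L0)  [1 reads]
#1 VA=0x102C17913 (w,user):
  [0] read 0x35 idx=4: raw=0x39007 flags P=1 W=1 U=1 S=0
  [1] read 0x39 idx=22: raw=0x3A007 flags P=1 W=1 U=1 S=0
  [2] read 0x3A idx=23: raw=0x3C005 flags P=1 W=0 U=1 S=0
  ✗ PROTECTION_VIOLATION  [3 reads]
#2 VA=0x41412634 (w,user):
  [0] read 0x35 idx=1: raw=0x40007 flags P=1 W=1 U=1 S=0
  [1] read 0x40 idx=10: raw=0x44007 flags P=1 W=1 U=1 S=0
  [2] read 0x44 idx=18: raw=0x46003 flags P=1 W=1 U=0 S=0
  ✗ PROTECTION_VIOLATION  [3 reads]
#3 VA=0x602E1CE8B (r,kernel):
  [0] read 0x35 idx=24: raw=0x47007 flags P=1 W=1 U=1 S=0
  [1] read 0x47 idx=23: raw=0x48007 flags P=1 W=1 U=1 S=0
  [2] read 0x48 idx=28: raw=0x51004 flags P=0 W=0 U=1 S=0
  ✗ PAGE_NOT_PRESENT  [3 reads]
#4 VA=0x48041EB62 (r,kernel):
  [0] read 0x35 idx=18: raw=0x4C007 flags P=1 W=1 U=1 S=0
  [1] read 0x4C idx=2: raw=0x4F007 flags P=1 W=1 U=1 S=0
  [2] read 0x4F idx=30: raw=0x50007 flags P=1 W=1 U=1 S=0
  ⇒ phys 0x50B62  [3 reads]
#5 VA=0x3C2C0FE1D (r,user):
  [0] read 0x35 idx=15: raw=0x53007 flags P=1 W=1 U=1 S=0
  [1] read 0x53 idx=22: raw=0x57007 flags P=1 W=1 U=1 S=0
  [2] read 0x57 idx=15: raw=0x59003 flags P=1 W=1 U=0 S=0
  ✗ PROTECTION_VIOLATION  [3 reads]

Entries read for #1: 3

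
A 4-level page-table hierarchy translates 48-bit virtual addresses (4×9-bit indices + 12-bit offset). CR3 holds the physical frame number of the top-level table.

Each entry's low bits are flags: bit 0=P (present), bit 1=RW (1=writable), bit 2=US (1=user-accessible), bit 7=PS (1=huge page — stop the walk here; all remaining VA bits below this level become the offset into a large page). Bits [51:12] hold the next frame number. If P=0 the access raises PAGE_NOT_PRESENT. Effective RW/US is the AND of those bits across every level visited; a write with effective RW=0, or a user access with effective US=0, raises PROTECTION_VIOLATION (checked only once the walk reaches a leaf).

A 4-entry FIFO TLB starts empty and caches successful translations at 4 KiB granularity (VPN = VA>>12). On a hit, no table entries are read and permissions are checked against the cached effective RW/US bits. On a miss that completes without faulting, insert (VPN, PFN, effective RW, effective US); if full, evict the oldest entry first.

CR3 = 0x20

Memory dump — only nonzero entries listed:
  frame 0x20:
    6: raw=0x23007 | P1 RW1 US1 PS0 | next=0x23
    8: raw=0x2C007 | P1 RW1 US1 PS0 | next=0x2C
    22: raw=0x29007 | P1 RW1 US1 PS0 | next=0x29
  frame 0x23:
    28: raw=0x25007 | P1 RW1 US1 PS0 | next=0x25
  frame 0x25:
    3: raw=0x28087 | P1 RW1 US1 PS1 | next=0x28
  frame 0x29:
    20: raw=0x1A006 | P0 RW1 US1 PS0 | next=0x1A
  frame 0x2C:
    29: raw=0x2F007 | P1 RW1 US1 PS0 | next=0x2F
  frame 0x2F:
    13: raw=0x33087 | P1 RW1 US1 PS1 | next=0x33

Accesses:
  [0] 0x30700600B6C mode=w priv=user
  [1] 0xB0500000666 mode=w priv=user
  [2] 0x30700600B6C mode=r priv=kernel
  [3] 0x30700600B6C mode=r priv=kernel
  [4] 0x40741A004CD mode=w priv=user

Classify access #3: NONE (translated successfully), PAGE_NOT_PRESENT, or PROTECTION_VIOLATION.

Trace:
#0 VA=0x30700600B6C (w,user):
  L0: frame=0x20 idx=6 entry=0x23007 [P=1 RW=1 US=1 PS=0]
  L1: frame=0x23 idx=28 entry=0x25007 [P=1 RW=1 US=1 PS=0]
  L2: frame=0x25 idx=3 entry=0x28087 [P=1 RW=1 US=1 PS=1]
  → PA=0x28B6C (huge @L2)  (3 entries read)
#1 VA=0xB0500000666 (w,user):
  L0: frame=0x20 idx=22 entry=0x29007 [P=1 RW=1 US=1 PS=0]
  L1: frame=0x29 idx=20 entry=0x1A006 [P=0 RW=1 US=1 PS=0]
  → PAGE_NOT_PRESENT  (2 entries read)
#2 VA=0x30700600B6C (r,kernel):
  TLB hit vpn=0x30700600 → PA=0x28B6C
#3 VA=0x30700600B6C (r,kernel):
  TLB hit vpn=0x30700600 → PA=0x28B6C
#4 VA=0x40741A004CD (w,user):
  L0: frame=0x20 idx=8 entry=0x2C007 [P=1 RW=1 US=1 PS=0]
  L1: frame=0x2C idx=29 entry=0x2F007 [P=1 RW=1 US=1 PS=0]
  L2: frame=0x2F idx=13 entry=0x33087 [P=1 RW=1 US=1 PS=1]
  → PA=0x334CD (huge @L2)  (3 entries read)

Access #3 fault: NONE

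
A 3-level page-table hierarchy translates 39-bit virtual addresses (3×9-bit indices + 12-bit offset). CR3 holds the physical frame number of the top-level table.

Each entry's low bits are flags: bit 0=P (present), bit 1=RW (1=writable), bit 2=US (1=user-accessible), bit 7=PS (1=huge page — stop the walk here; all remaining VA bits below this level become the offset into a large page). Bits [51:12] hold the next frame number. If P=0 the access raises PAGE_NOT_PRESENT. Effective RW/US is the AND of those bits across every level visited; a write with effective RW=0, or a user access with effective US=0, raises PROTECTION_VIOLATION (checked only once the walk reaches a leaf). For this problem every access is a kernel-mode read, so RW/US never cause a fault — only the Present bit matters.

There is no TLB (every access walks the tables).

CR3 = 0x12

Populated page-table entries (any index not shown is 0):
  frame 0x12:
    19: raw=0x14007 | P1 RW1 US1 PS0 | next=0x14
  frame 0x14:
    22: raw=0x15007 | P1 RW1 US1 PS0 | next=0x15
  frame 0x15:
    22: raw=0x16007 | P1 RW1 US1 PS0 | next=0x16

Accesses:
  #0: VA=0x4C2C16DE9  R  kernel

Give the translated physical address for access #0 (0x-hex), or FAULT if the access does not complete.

Trace:
#0 VA=0x4C2C16DE9 (r,kernel):
  L0: frame=0x12 idx=19 entry=0x14007 [P=1 RW=1 US=1 PS=0]
  L1: frame=0x14 idx=22 entry=0x15007 [P=1 RW=1 US=1 PS=0]
  L2: frame=0x15 idx=22 entry=0x16007 [P=1 RW=1 US=1 PS=0]
  ✓ 0x16DE9  — 3 lookups

Access #0 PA: 0x16DE9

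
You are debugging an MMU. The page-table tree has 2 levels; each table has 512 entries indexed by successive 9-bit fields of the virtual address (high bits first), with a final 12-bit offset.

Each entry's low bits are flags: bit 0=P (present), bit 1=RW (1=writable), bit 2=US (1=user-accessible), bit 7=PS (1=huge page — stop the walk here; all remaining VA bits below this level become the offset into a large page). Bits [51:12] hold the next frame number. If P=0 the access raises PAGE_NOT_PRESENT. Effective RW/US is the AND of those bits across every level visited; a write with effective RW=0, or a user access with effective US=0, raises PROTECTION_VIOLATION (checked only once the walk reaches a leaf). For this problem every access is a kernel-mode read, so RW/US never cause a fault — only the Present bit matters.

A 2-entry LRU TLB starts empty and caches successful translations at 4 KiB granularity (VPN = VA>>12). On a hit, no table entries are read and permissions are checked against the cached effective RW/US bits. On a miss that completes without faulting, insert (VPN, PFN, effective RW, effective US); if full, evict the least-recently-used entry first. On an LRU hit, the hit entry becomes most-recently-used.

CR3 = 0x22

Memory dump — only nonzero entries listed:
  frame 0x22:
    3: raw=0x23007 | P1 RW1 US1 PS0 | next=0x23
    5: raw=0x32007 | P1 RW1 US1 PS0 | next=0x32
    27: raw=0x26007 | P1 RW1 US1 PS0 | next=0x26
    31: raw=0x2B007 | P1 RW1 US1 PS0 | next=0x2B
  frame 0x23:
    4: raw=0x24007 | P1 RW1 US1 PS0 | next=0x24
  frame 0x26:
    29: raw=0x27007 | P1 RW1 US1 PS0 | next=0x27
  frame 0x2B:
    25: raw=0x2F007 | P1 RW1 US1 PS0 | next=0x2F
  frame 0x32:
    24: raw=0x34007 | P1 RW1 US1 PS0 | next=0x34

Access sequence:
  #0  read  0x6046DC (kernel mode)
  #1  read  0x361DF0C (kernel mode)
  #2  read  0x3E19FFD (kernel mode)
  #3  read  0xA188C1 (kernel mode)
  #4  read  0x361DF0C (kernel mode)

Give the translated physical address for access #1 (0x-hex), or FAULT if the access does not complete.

Trace:
#0 VA=0x6046DC (r,kernel):
  [0] read 0x22 idx=3: raw=0x23007 flags P=1 W=1 U=1 S=0
  [1] read 0x23 idx=4: raw=0x24007 flags P=1 W=1 U=1 S=0
  ⇒ phys 0x246DC  [2 reads]
#1 VA=0x361DF0C (r,kernel):
  [0] read 0x22 idx=27: raw=0x26007 flags P=1 W=1 U=1 S=0
  [1] read 0x26 idx=29: raw=0x27007 flags P=1 W=1 U=1 S=0
  ⇒ phys 0x27F0C  [2 reads]
#2 VA=0x3E19FFD (r,kernel):
  [0] read 0x22 idx=31: raw=0x2B007 flags P=1 W=1 U=1 S=0
  [1] read 0x2B idx=25: raw=0x2F007 flags P=1 W=1 U=1 S=0
  ⇒ phys 0x2FFFD  [2 reads]
#3 VA=0xA188C1 (r,kernel):
  [0] read 0x22 idx=5: raw=0x32007 flags P=1 W=1 U=1 S=0
  [1] read 0x32 idx=24: raw=0x34007 flags P=1 W=1 U=1 S=0
  ⇒ phys 0x348C1  [2 reads]
#4 VA=0x361DF0C (r,kernel):
  [0] read 0x22 idx=27: raw=0x26007 flags P=1 W=1 U=1 S=0
  [1] read 0x26 idx=29: raw=0x27007 flags P=1 W=1 U=1 S=0
  ⇒ phys 0x27F0C  [2 reads]

Access #1 PA: 0x27F0C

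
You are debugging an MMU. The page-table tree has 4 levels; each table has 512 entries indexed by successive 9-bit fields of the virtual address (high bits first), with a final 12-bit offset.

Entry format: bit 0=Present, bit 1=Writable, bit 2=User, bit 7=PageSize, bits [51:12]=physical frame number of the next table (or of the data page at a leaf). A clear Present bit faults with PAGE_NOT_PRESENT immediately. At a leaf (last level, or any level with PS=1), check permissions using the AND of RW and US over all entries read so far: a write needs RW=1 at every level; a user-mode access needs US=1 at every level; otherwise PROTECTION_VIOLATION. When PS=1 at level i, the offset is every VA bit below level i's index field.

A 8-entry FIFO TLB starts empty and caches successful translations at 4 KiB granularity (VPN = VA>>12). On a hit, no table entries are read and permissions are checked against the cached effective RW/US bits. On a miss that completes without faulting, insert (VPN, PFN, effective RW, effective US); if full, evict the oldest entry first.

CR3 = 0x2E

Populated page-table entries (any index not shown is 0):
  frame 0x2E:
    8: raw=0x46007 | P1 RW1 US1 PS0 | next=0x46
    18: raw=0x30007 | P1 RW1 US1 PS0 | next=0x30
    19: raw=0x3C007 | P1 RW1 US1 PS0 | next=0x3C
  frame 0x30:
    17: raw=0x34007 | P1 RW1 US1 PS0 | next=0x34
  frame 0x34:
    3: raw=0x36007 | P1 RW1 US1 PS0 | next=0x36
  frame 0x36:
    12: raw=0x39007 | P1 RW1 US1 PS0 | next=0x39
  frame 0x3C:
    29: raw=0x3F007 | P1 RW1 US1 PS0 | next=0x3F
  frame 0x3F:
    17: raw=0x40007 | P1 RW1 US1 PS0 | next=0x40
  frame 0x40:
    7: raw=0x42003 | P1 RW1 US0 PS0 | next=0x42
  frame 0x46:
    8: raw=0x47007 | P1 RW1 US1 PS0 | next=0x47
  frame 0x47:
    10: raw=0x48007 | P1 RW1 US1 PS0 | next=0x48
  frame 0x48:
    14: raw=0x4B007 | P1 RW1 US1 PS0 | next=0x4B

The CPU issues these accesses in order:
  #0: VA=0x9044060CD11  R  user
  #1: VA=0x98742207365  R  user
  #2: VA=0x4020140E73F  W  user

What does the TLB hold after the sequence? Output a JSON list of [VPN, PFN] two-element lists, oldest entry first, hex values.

Walk each access:
#0 VA=0x9044060CD11 (r,user):
  lvl0: tbl 0x2E, slot 18 ⇒ 0x30007 (P1/RW1/US1/PS0)
  lvl1: tbl 0x30, slot 17 ⇒ 0x34007 (P1/RW1/US1/PS0)
  lvl2: tbl 0x34, slot 3 ⇒ 0x36007 (P1/RW1/US1/PS0)
  lvl3: tbl 0x36, slot 12 ⇒ 0x39007 (P1/RW1/US1/PS0)
  ⇒ phys 0x39D11  [4 reads]
#1 VA=0x98742207365 (r,user):
  lvl0: tbl 0x2E, slot 19 ⇒ 0x3C007 (P1/RW1/US1/PS0)
  lvl1: tbl 0x3C, slot 29 ⇒ 0x3F007 (P1/RW1/US1/PS0)
  lvl2: tbl 0x3F, slot 17 ⇒ 0x40007 (P1/RW1/US1/PS0)
  lvl3: tbl 0x40, slot 7 ⇒ 0x42003 (P1/RW1/US0/PS0)
  ✗ PROTECTION_VIOLATION  [4 reads]
#2 VA=0x4020140E73F (w,user):
  lvl0: tbl 0x2E, slot 8 ⇒ 0x46007 (P1/RW1/US1/PS0)
  lvl1: tbl 0x46, slot 8 ⇒ 0x47007 (P1/RW1/US1/PS0)
  lvl2: tbl 0x47, slot 10 ⇒ 0x48007 (P1/RW1/US1/PS0)
  lvl3: tbl 0x48, slot 14 ⇒ 0x4B007 (P1/RW1/US1/PS0)
  ⇒ phys 0x4B73F  [4 reads]

TLB: [["0x9044060C", "0x39"], ["0x4020140E", "0x4B"]]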